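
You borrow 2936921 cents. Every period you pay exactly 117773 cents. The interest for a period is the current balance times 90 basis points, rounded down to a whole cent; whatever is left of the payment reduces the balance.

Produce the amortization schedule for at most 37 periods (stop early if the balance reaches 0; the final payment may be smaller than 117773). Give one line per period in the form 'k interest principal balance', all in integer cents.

1 26432 91341 2845580
2 25610 92163 2753417
3 24780 92993 2660424
4 23943 93830 2566594
5 23099 94674 2471920
6 22247 95526 2376394
7 21387 96386 2280008
8 20520 97253 2182755
9 19644 98129 2084626
10 18761 99012 1985614
11 17870 99903 1885711
12 16971 100802 1784909
13 16064 101709 1683200
14 15148 102625 1580575
15 14225 103548 1477027
16 13293 104480 1372547
17 12352 105421 1267126
18 11404 106369 1160757
19 10446 107327 1053430
20 9480 108293 945137
21 8506 109267 835870
22 7522 110251 725619
23 6530 111243 614376
24 5529 112244 502132
25 4519 113254 388878
26 3499 114274 274604
27 2471 115302 159302
28 1433 116340 42962
29 386 42962 0

1. interest=⌊2936921·90/10000⌋=26432; principal=117773-26432=91341; balance=2936921-91341=2845580
2. interest=⌊2845580·90/10000⌋=25610; principal=117773-25610=92163; balance=2845580-92163=2753417
3. interest=⌊2753417·90/10000⌋=24780; principal=117773-24780=92993; balance=2753417-92993=2660424
4. interest=⌊2660424·90/10000⌋=23943; principal=117773-23943=93830; balance=2660424-93830=2566594
5. interest=⌊2566594·90/10000⌋=23099; principal=117773-23099=94674; balance=2566594-94674=2471920
6. interest=⌊2471920·90/10000⌋=22247; principal=117773-22247=95526; balance=2471920-95526=2376394
7. interest=⌊2376394·90/10000⌋=21387; principal=117773-21387=96386; balance=2376394-96386=2280008
8. interest=⌊2280008·90/10000⌋=20520; principal=117773-20520=97253; balance=2280008-97253=2182755
9. interest=⌊2182755·90/10000⌋=19644; principal=117773-19644=98129; balance=2182755-98129=2084626
10. interest=⌊2084626·90/10000⌋=18761; principal=117773-18761=99012; balance=2084626-99012=1985614
11. interest=⌊1985614·90/10000⌋=17870; principal=117773-17870=99903; balance=1985614-99903=1885711
12. interest=⌊1885711·90/10000⌋=16971; principal=117773-16971=100802; balance=1885711-100802=1784909
13. interest=⌊1784909·90/10000⌋=16064; principal=117773-16064=101709; balance=1784909-101709=1683200
14. interest=⌊1683200·90/10000⌋=15148; principal=117773-15148=102625; balance=1683200-102625=1580575
15. interest=⌊1580575·90/10000⌋=14225; principal=117773-14225=103548; balance=1580575-103548=1477027
16. interest=⌊1477027·90/10000⌋=13293; principal=117773-13293=104480; balance=1477027-104480=1372547
17. interest=⌊1372547·90/10000⌋=12352; principal=117773-12352=105421; balance=1372547-105421=1267126
18. interest=⌊1267126·90/10000⌋=11404; principal=117773-11404=106369; balance=1267126-106369=1160757
19. interest=⌊1160757·90/10000⌋=10446; principal=117773-10446=107327; balance=1160757-107327=1053430
20. interest=⌊1053430·90/10000⌋=9480; principal=117773-9480=108293; balance=1053430-108293=945137
21. interest=⌊945137·90/10000⌋=8506; principal=117773-8506=109267; balance=945137-109267=835870
22. interest=⌊835870·90/10000⌋=7522; principal=117773-7522=110251; balance=835870-110251=725619
23. interest=⌊725619·90/10000⌋=6530; principal=117773-6530=111243; balance=725619-111243=614376
24. interest=⌊614376·90/10000⌋=5529; principal=117773-5529=112244; balance=614376-112244=502132
25. interest=⌊502132·90/10000⌋=4519; principal=117773-4519=113254; balance=502132-113254=388878
26. interest=⌊388878·90/10000⌋=3499; principal=117773-3499=114274; balance=388878-114274=274604
27. interest=⌊274604·90/10000⌋=2471; principal=117773-2471=115302; balance=274604-115302=159302
28. interest=⌊159302·90/10000⌋=1433; principal=117773-1433=116340; balance=159302-116340=42962
29. interest=⌊42962·90/10000⌋=386; principal=min(117773-386,42962)=42962; balance=42962-42962=0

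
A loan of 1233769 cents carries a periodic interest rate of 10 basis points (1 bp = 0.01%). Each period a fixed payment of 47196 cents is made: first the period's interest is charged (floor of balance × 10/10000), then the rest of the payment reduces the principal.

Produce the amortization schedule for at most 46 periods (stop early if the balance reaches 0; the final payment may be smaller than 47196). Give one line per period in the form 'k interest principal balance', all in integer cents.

1 1233 45963 1187806
2 1187 46009 1141797
3 1141 46055 1095742
4 1095 46101 1049641
5 1049 46147 1003494
6 1003 46193 957301
7 957 46239 911062
8 911 46285 864777
9 864 46332 818445
10 818 46378 772067
11 772 46424 725643
12 725 46471 679172
13 679 46517 632655
14 632 46564 586091
15 586 46610 539481
16 539 46657 492824
17 492 46704 446120
18 446 46750 399370
19 399 46797 352573
20 352 46844 305729
21 305 46891 258838
22 258 46938 211900
23 211 46985 164915
24 164 47032 117883
25 117 47079 70804
26 70 47126 23678
27 23 23678 0

1. interest=⌊1233769·10/10000⌋=1233; principal=47196-1233=45963; balance=1233769-45963=1187806
2. interest=⌊1187806·10/10000⌋=1187; principal=47196-1187=46009; balance=1187806-46009=1141797
3. interest=⌊1141797·10/10000⌋=1141; principal=47196-1141=46055; balance=1141797-46055=1095742
4. interest=⌊1095742·10/10000⌋=1095; principal=47196-1095=46101; balance=1095742-46101=1049641
5. interest=⌊1049641·10/10000⌋=1049; principal=47196-1049=46147; balance=1049641-46147=1003494
6. interest=⌊1003494·10/10000⌋=1003; principal=47196-1003=46193; balance=1003494-46193=957301
7. interest=⌊957301·10/10000⌋=957; principal=47196-957=46239; balance=957301-46239=911062
8. interest=⌊911062·10/10000⌋=911; principal=47196-911=46285; balance=911062-46285=864777
9. interest=⌊864777·10/10000⌋=864; principal=47196-864=46332; balance=864777-46332=818445
10. interest=⌊818445·10/10000⌋=818; principal=47196-818=46378; balance=818445-46378=772067
11. interest=⌊772067·10/10000⌋=772; principal=47196-772=46424; balance=772067-46424=725643
12. interest=⌊725643·10/10000⌋=725; principal=47196-725=46471; balance=725643-46471=679172
13. interest=⌊679172·10/10000⌋=679; principal=47196-679=46517; balance=679172-46517=632655
14. interest=⌊632655·10/10000⌋=632; principal=47196-632=46564; balance=632655-46564=586091
15. interest=⌊586091·10/10000⌋=586; principal=47196-586=46610; balance=586091-46610=539481
16. interest=⌊539481·10/10000⌋=539; principal=47196-539=46657; balance=539481-46657=492824
17. interest=⌊492824·10/10000⌋=492; principal=47196-492=46704; balance=492824-46704=446120
18. interest=⌊446120·10/10000⌋=446; principal=47196-446=46750; balance=446120-46750=399370
19. interest=⌊399370·10/10000⌋=399; principal=47196-399=46797; balance=399370-46797=352573
20. interest=⌊352573·10/10000⌋=352; principal=47196-352=46844; balance=352573-46844=305729
21. interest=⌊305729·10/10000⌋=305; principal=47196-305=46891; balance=305729-46891=258838
22. interest=⌊258838·10/10000⌋=258; principal=47196-258=46938; balance=258838-46938=211900
23. interest=⌊211900·10/10000⌋=211; principal=47196-211=46985; balance=211900-46985=164915
24. interest=⌊164915·10/10000⌋=164; principal=47196-164=47032; balance=164915-47032=117883
25. interest=⌊117883·10/10000⌋=117; principal=47196-117=47079; balance=117883-47079=70804
26. interest=⌊70804·10/10000⌋=70; principal=47196-70=47126; balance=70804-47126=23678
27. interest=⌊23678·10/10000⌋=23; principal=min(47196-23,23678)=23678; balance=23678-23678=0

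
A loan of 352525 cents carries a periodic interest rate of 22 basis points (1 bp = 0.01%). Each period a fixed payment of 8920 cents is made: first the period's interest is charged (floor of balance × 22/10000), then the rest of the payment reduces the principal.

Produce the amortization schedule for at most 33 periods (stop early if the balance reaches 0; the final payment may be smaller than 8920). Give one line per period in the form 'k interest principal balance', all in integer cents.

1. interest=⌊352525·22/10000⌋=775; principal=8920-775=8145; balance=352525-8145=344380
2. interest=⌊344380·22/10000⌋=757; principal=8920-757=8163; balance=344380-8163=336217
3. interest=⌊336217·22/10000⌋=739; principal=8920-739=8181; balance=336217-8181=328036
4. interest=⌊328036·22/10000⌋=721; principal=8920-721=8199; balance=328036-8199=319837
5. interest=⌊319837·22/10000⌋=703; principal=8920-703=8217; balance=319837-8217=311620
6. interest=⌊311620·22/10000⌋=685; principal=8920-685=8235; balance=311620-8235=303385
7. interest=⌊303385·22/10000⌋=667; principal=8920-667=8253; balance=303385-8253=295132
8. interest=⌊295132·22/10000⌋=649; principal=8920-649=8271; balance=295132-8271=286861
9. interest=⌊286861·22/10000⌋=631; principal=8920-631=8289; balance=286861-8289=278572
10. interest=⌊278572·22/10000⌋=612; principal=8920-612=8308; balance=278572-8308=270264
11. interest=⌊270264·22/10000⌋=594; principal=8920-594=8326; balance=270264-8326=261938
12. interest=⌊261938·22/10000⌋=576; principal=8920-576=8344; balance=261938-8344=253594
13. interest=⌊253594·22/10000⌋=557; principal=8920-557=8363; balance=253594-8363=245231
14. interest=⌊245231·22/10000⌋=539; principal=8920-539=8381; balance=245231-8381=236850
15. interest=⌊236850·22/10000⌋=521; principal=8920-521=8399; balance=236850-8399=228451
16. interest=⌊228451·22/10000⌋=502; principal=8920-502=8418; balance=228451-8418=220033
17. interest=⌊220033·22/10000⌋=484; principal=8920-484=8436; balance=220033-8436=211597
18. interest=⌊211597·22/10000⌋=465; principal=8920-465=8455; balance=211597-8455=203142
19. interest=⌊203142·22/10000⌋=446; principal=8920-446=8474; balance=203142-8474=194668
20. interest=⌊194668·22/10000⌋=428; principal=8920-428=8492; balance=194668-8492=186176
21. interest=⌊186176·22/10000⌋=409; principal=8920-409=8511; balance=186176-8511=177665
22. interest=⌊177665·22/10000⌋=390; principal=8920-390=8530; balance=177665-8530=169135
23. interest=⌊169135·22/10000⌋=372; principal=8920-372=8548; balance=169135-8548=160587
24. interest=⌊160587·22/10000⌋=353; principal=8920-353=8567; balance=160587-8567=152020
25. interest=⌊152020·22/10000⌋=334; principal=8920-334=8586; balance=152020-8586=143434
26. interest=⌊143434·22/10000⌋=315; principal=8920-315=8605; balance=143434-8605=134829
27. interest=⌊134829·22/10000⌋=296; principal=8920-296=8624; balance=134829-8624=126205
28. interest=⌊126205·22/10000⌋=277; principal=8920-277=8643; balance=126205-8643=117562
29. interest=⌊117562·22/10000⌋=258; principal=8920-258=8662; balance=117562-8662=108900
30. interest=⌊108900·22/10000⌋=239; principal=8920-239=8681; balance=108900-8681=100219
31. interest=⌊100219·22/10000⌋=220; principal=8920-220=8700; balance=100219-8700=91519
32. interest=⌊91519·22/10000⌋=201; principal=8920-201=8719; balance=91519-8719=82800
33. interest=⌊82800·22/10000⌋=182; principal=8920-182=8738; balance=82800-8738=74062

1 775 8145 344380
2 757 8163 336217
3 739 8181 328036
4 721 8199 319837
5 703 8217 311620
6 685 8235 303385
7 667 8253 295132
8 649 8271 286861
9 631 8289 278572
10 612 8308 270264
11 594 8326 261938
12 576 8344 253594
13 557 8363 245231
14 539 8381 236850
15 521 8399 228451
16 502 8418 220033
17 484 8436 211597
18 465 8455 203142
19 446 8474 194668
20 428 8492 186176
21 409 8511 177665
22 390 8530 169135
23 372 8548 160587
24 353 8567 152020
25 334 8586 143434
26 315 8605 134829
27 296 8624 126205
28 277 8643 117562
29 258 8662 108900
30 239 8681 100219
31 220 8700 91519
32 201 8719 82800
33 182 8738 74062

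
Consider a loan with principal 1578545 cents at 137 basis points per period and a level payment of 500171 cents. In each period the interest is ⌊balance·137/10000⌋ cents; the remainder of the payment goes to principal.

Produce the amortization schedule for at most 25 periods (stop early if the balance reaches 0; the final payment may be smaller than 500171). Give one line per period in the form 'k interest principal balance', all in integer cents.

1 21626 478545 1100000
2 15070 485101 614899
3 8424 491747 123152
4 1687 123152 0

1. interest=⌊1578545·137/10000⌋=21626; principal=500171-21626=478545; balance=1578545-478545=1100000
2. interest=⌊1100000·137/10000⌋=15070; principal=500171-15070=485101; balance=1100000-485101=614899
3. interest=⌊614899·137/10000⌋=8424; principal=500171-8424=491747; balance=614899-491747=123152
4. interest=⌊123152·137/10000⌋=1687; principal=min(500171-1687,123152)=123152; balance=123152-123152=0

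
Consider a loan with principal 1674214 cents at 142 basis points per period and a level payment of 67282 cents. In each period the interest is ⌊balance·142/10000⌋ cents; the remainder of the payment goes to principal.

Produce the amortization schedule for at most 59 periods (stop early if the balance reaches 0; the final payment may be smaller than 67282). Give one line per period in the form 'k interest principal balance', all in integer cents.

1 23773 43509 1630705
2 23156 44126 1586579
3 22529 44753 1541826
4 21893 45389 1496437
5 21249 46033 1450404
6 20595 46687 1403717
7 19932 47350 1356367
8 19260 48022 1308345
9 18578 48704 1259641
10 17886 49396 1210245
11 17185 50097 1160148
12 16474 50808 1109340
13 15752 51530 1057810
14 15020 52262 1005548
15 14278 53004 952544
16 13526 53756 898788
17 12762 54520 844268
18 11988 55294 788974
19 11203 56079 732895
20 10407 56875 676020
21 9599 57683 618337
22 8780 58502 559835
23 7949 59333 500502
24 7107 60175 440327
25 6252 61030 379297
26 5386 61896 317401
27 4507 62775 254626
28 3615 63667 190959
29 2711 64571 126388
30 1794 65488 60900
31 864 60900 0

1. interest=⌊1674214·142/10000⌋=23773; principal=67282-23773=43509; balance=1674214-43509=1630705
2. interest=⌊1630705·142/10000⌋=23156; principal=67282-23156=44126; balance=1630705-44126=1586579
3. interest=⌊1586579·142/10000⌋=22529; principal=67282-22529=44753; balance=1586579-44753=1541826
4. interest=⌊1541826·142/10000⌋=21893; principal=67282-21893=45389; balance=1541826-45389=1496437
5. interest=⌊1496437·142/10000⌋=21249; principal=67282-21249=46033; balance=1496437-46033=1450404
6. interest=⌊1450404·142/10000⌋=20595; principal=67282-20595=46687; balance=1450404-46687=1403717
7. interest=⌊1403717·142/10000⌋=19932; principal=67282-19932=47350; balance=1403717-47350=1356367
8. interest=⌊1356367·142/10000⌋=19260; principal=67282-19260=48022; balance=1356367-48022=1308345
9. interest=⌊1308345·142/10000⌋=18578; principal=67282-18578=48704; balance=1308345-48704=1259641
10. interest=⌊1259641·142/10000⌋=17886; principal=67282-17886=49396; balance=1259641-49396=1210245
11. interest=⌊1210245·142/10000⌋=17185; principal=67282-17185=50097; balance=1210245-50097=1160148
12. interest=⌊1160148·142/10000⌋=16474; principal=67282-16474=50808; balance=1160148-50808=1109340
13. interest=⌊1109340·142/10000⌋=15752; principal=67282-15752=51530; balance=1109340-51530=1057810
14. interest=⌊1057810·142/10000⌋=15020; principal=67282-15020=52262; balance=1057810-52262=1005548
15. interest=⌊1005548·142/10000⌋=14278; principal=67282-14278=53004; balance=1005548-53004=952544
16. interest=⌊952544·142/10000⌋=13526; principal=67282-13526=53756; balance=952544-53756=898788
17. interest=⌊898788·142/10000⌋=12762; principal=67282-12762=54520; balance=898788-54520=844268
18. interest=⌊844268·142/10000⌋=11988; principal=67282-11988=55294; balance=844268-55294=788974
19. interest=⌊788974·142/10000⌋=11203; principal=67282-11203=56079; balance=788974-56079=732895
20. interest=⌊732895·142/10000⌋=10407; principal=67282-10407=56875; balance=732895-56875=676020
21. interest=⌊676020·142/10000⌋=9599; principal=67282-9599=57683; balance=676020-57683=618337
22. interest=⌊618337·142/10000⌋=8780; principal=67282-8780=58502; balance=618337-58502=559835
23. interest=⌊559835·142/10000⌋=7949; principal=67282-7949=59333; balance=559835-59333=500502
24. interest=⌊500502·142/10000⌋=7107; principal=67282-7107=60175; balance=500502-60175=440327
25. interest=⌊440327·142/10000⌋=6252; principal=67282-6252=61030; balance=440327-61030=379297
26. interest=⌊379297·142/10000⌋=5386; principal=67282-5386=61896; balance=379297-61896=317401
27. interest=⌊317401·142/10000⌋=4507; principal=67282-4507=62775; balance=317401-62775=254626
28. interest=⌊254626·142/10000⌋=3615; principal=67282-3615=63667; balance=254626-63667=190959
29. interest=⌊190959·142/10000⌋=2711; principal=67282-2711=64571; balance=190959-64571=126388
30. interest=⌊126388·142/10000⌋=1794; principal=67282-1794=65488; balance=126388-65488=60900
31. interest=⌊60900·142/10000⌋=864; principal=min(67282-864,60900)=60900; balance=60900-60900=0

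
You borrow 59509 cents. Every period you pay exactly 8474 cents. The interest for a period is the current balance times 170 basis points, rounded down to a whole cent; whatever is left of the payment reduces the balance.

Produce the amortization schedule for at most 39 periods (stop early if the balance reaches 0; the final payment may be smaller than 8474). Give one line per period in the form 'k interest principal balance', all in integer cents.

1 1011 7463 52046
2 884 7590 44456
3 755 7719 36737
4 624 7850 28887
5 491 7983 20904
6 355 8119 12785
7 217 8257 4528
8 76 4528 0

1. interest=⌊59509·170/10000⌋=1011; principal=8474-1011=7463; balance=59509-7463=52046
2. interest=⌊52046·170/10000⌋=884; principal=8474-884=7590; balance=52046-7590=44456
3. interest=⌊44456·170/10000⌋=755; principal=8474-755=7719; balance=44456-7719=36737
4. interest=⌊36737·170/10000⌋=624; principal=8474-624=7850; balance=36737-7850=28887
5. interest=⌊28887·170/10000⌋=491; principal=8474-491=7983; balance=28887-7983=20904
6. interest=⌊20904·170/10000⌋=355; principal=8474-355=8119; balance=20904-8119=12785
7. interest=⌊12785·170/10000⌋=217; principal=8474-217=8257; balance=12785-8257=4528
8. interest=⌊4528·170/10000⌋=76; principal=min(8474-76,4528)=4528; balance=4528-4528=0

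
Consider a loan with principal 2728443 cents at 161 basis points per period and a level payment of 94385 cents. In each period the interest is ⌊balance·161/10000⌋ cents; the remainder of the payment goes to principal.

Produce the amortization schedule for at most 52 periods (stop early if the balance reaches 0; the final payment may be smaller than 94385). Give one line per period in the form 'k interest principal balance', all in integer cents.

1 43927 50458 2677985
2 43115 51270 2626715
3 42290 52095 2574620
4 41451 52934 2521686
5 40599 53786 2467900
6 39733 54652 2413248
7 38853 55532 2357716
8 37959 56426 2301290
9 37050 57335 2243955
10 36127 58258 2185697
11 35189 59196 2126501
12 34236 60149 2066352
13 33268 61117 2005235
14 32284 62101 1943134
15 31284 63101 1880033
16 30268 64117 1815916
17 29236 65149 1750767
18 28187 66198 1684569
19 27121 67264 1617305
20 26038 68347 1548958
21 24938 69447 1479511
22 23820 70565 1408946
23 22684 71701 1337245
24 21529 72856 1264389
25 20356 74029 1190360
26 19164 75221 1115139
27 17953 76432 1038707
28 16723 77662 961045
29 15472 78913 882132
30 14202 80183 801949
31 12911 81474 720475
32 11599 82786 637689
33 10266 84119 553570
34 8912 85473 468097
35 7536 86849 381248
36 6138 88247 293001
37 4717 89668 203333
38 3273 91112 112221
39 1806 92579 19642
40 316 19642 0

1. interest=⌊2728443·161/10000⌋=43927; principal=94385-43927=50458; balance=2728443-50458=2677985
2. interest=⌊2677985·161/10000⌋=43115; principal=94385-43115=51270; balance=2677985-51270=2626715
3. interest=⌊2626715·161/10000⌋=42290; principal=94385-42290=52095; balance=2626715-52095=2574620
4. interest=⌊2574620·161/10000⌋=41451; principal=94385-41451=52934; balance=2574620-52934=2521686
5. interest=⌊2521686·161/10000⌋=40599; principal=94385-40599=53786; balance=2521686-53786=2467900
6. interest=⌊2467900·161/10000⌋=39733; principal=94385-39733=54652; balance=2467900-54652=2413248
7. interest=⌊2413248·161/10000⌋=38853; principal=94385-38853=55532; balance=2413248-55532=2357716
8. interest=⌊2357716·161/10000⌋=37959; principal=94385-37959=56426; balance=2357716-56426=2301290
9. interest=⌊2301290·161/10000⌋=37050; principal=94385-37050=57335; balance=2301290-57335=2243955
10. interest=⌊2243955·161/10000⌋=36127; principal=94385-36127=58258; balance=2243955-58258=2185697
11. interest=⌊2185697·161/10000⌋=35189; principal=94385-35189=59196; balance=2185697-59196=2126501
12. interest=⌊2126501·161/10000⌋=34236; principal=94385-34236=60149; balance=2126501-60149=2066352
13. interest=⌊2066352·161/10000⌋=33268; principal=94385-33268=61117; balance=2066352-61117=2005235
14. interest=⌊2005235·161/10000⌋=32284; principal=94385-32284=62101; balance=2005235-62101=1943134
15. interest=⌊1943134·161/10000⌋=31284; principal=94385-31284=63101; balance=1943134-63101=1880033
16. interest=⌊1880033·161/10000⌋=30268; principal=94385-30268=64117; balance=1880033-64117=1815916
17. interest=⌊1815916·161/10000⌋=29236; principal=94385-29236=65149; balance=1815916-65149=1750767
18. interest=⌊1750767·161/10000⌋=28187; principal=94385-28187=66198; balance=1750767-66198=1684569
19. interest=⌊1684569·161/10000⌋=27121; principal=94385-27121=67264; balance=1684569-67264=1617305
20. interest=⌊1617305·161/10000⌋=26038; principal=94385-26038=68347; balance=1617305-68347=1548958
21. interest=⌊1548958·161/10000⌋=24938; principal=94385-24938=69447; balance=1548958-69447=1479511
22. interest=⌊1479511·161/10000⌋=23820; principal=94385-23820=70565; balance=1479511-70565=1408946
23. interest=⌊1408946·161/10000⌋=22684; principal=94385-22684=71701; balance=1408946-71701=1337245
24. interest=⌊1337245·161/10000⌋=21529; principal=94385-21529=72856; balance=1337245-72856=1264389
25. interest=⌊1264389·161/10000⌋=20356; principal=94385-20356=74029; balance=1264389-74029=1190360
26. interest=⌊1190360·161/10000⌋=19164; principal=94385-19164=75221; balance=1190360-75221=1115139
27. interest=⌊1115139·161/10000⌋=17953; principal=94385-17953=76432; balance=1115139-76432=1038707
28. interest=⌊1038707·161/10000⌋=16723; principal=94385-16723=77662; balance=1038707-77662=961045
29. interest=⌊961045·161/10000⌋=15472; principal=94385-15472=78913; balance=961045-78913=882132
30. interest=⌊882132·161/10000⌋=14202; principal=94385-14202=80183; balance=882132-80183=801949
31. interest=⌊801949·161/10000⌋=12911; principal=94385-12911=81474; balance=801949-81474=720475
32. interest=⌊720475·161/10000⌋=11599; principal=94385-11599=82786; balance=720475-82786=637689
33. interest=⌊637689·161/10000⌋=10266; principal=94385-10266=84119; balance=637689-84119=553570
34. interest=⌊553570·161/10000⌋=8912; principal=94385-8912=85473; balance=553570-85473=468097
35. interest=⌊468097·161/10000⌋=7536; principal=94385-7536=86849; balance=468097-86849=381248
36. interest=⌊381248·161/10000⌋=6138; principal=94385-6138=88247; balance=381248-88247=293001
37. interest=⌊293001·161/10000⌋=4717; principal=94385-4717=89668; balance=293001-89668=203333
38. interest=⌊203333·161/10000⌋=3273; principal=94385-3273=91112; balance=203333-91112=112221
39. interest=⌊112221·161/10000⌋=1806; principal=94385-1806=92579; balance=112221-92579=19642
40. interest=⌊19642·161/10000⌋=316; principal=min(94385-316,19642)=19642; balance=19642-19642=0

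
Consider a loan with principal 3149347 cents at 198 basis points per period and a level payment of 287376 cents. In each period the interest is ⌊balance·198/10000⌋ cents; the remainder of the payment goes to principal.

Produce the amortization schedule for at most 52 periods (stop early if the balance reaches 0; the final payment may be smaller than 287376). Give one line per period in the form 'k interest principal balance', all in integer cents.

1 62357 225019 2924328
2 57901 229475 2694853
3 53358 234018 2460835
4 48724 238652 2222183
5 43999 243377 1978806
6 39180 248196 1730610
7 34266 253110 1477500
8 29254 258122 1219378
9 24143 263233 956145
10 18931 268445 687700
11 13616 273760 413940
12 8196 279180 134760
13 2668 134760 0

1. interest=⌊3149347·198/10000⌋=62357; principal=287376-62357=225019; balance=3149347-225019=2924328
2. interest=⌊2924328·198/10000⌋=57901; principal=287376-57901=229475; balance=2924328-229475=2694853
3. interest=⌊2694853·198/10000⌋=53358; principal=287376-53358=234018; balance=2694853-234018=2460835
4. interest=⌊2460835·198/10000⌋=48724; principal=287376-48724=238652; balance=2460835-238652=2222183
5. interest=⌊2222183·198/10000⌋=43999; principal=287376-43999=243377; balance=2222183-243377=1978806
6. interest=⌊1978806·198/10000⌋=39180; principal=287376-39180=248196; balance=1978806-248196=1730610
7. interest=⌊1730610·198/10000⌋=34266; principal=287376-34266=253110; balance=1730610-253110=1477500
8. interest=⌊1477500·198/10000⌋=29254; principal=287376-29254=258122; balance=1477500-258122=1219378
9. interest=⌊1219378·198/10000⌋=24143; principal=287376-24143=263233; balance=1219378-263233=956145
10. interest=⌊956145·198/10000⌋=18931; principal=287376-18931=268445; balance=956145-268445=687700
11. interest=⌊687700·198/10000⌋=13616; principal=287376-13616=273760; balance=687700-273760=413940
12. interest=⌊413940·198/10000⌋=8196; principal=287376-8196=279180; balance=413940-279180=134760
13. interest=⌊134760·198/10000⌋=2668; principal=min(287376-2668,134760)=134760; balance=134760-134760=0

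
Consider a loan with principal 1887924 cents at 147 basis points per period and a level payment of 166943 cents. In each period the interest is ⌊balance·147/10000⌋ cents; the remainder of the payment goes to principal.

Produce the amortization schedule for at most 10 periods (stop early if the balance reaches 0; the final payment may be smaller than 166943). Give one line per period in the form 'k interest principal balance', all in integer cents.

1 27752 139191 1748733
2 25706 141237 1607496
3 23630 143313 1464183
4 21523 145420 1318763
5 19385 147558 1171205
6 17216 149727 1021478
7 15015 151928 869550
8 12782 154161 715389
9 10516 156427 558962
10 8216 158727 400235

1. interest=⌊1887924·147/10000⌋=27752; principal=166943-27752=139191; balance=1887924-139191=1748733
2. interest=⌊1748733·147/10000⌋=25706; principal=166943-25706=141237; balance=1748733-141237=1607496
3. interest=⌊1607496·147/10000⌋=23630; principal=166943-23630=143313; balance=1607496-143313=1464183
4. interest=⌊1464183·147/10000⌋=21523; principal=166943-21523=145420; balance=1464183-145420=1318763
5. interest=⌊1318763·147/10000⌋=19385; principal=166943-19385=147558; balance=1318763-147558=1171205
6. interest=⌊1171205·147/10000⌋=17216; principal=166943-17216=149727; balance=1171205-149727=1021478
7. interest=⌊1021478·147/10000⌋=15015; principal=166943-15015=151928; balance=1021478-151928=869550
8. interest=⌊869550·147/10000⌋=12782; principal=166943-12782=154161; balance=869550-154161=715389
9. interest=⌊715389·147/10000⌋=10516; principal=166943-10516=156427; balance=715389-156427=558962
10. interest=⌊558962·147/10000⌋=8216; principal=166943-8216=158727; balance=558962-158727=400235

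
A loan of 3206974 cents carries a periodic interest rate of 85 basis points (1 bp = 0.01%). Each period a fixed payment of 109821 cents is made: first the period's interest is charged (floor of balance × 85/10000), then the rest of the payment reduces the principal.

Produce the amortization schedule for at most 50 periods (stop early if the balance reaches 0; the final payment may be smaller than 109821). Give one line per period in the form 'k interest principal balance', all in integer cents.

1 27259 82562 3124412
2 26557 83264 3041148
3 25849 83972 2957176
4 25135 84686 2872490
5 24416 85405 2787085
6 23690 86131 2700954
7 22958 86863 2614091
8 22219 87602 2526489
9 21475 88346 2438143
10 20724 89097 2349046
11 19966 89855 2259191
12 19203 90618 2168573
13 18432 91389 2077184
14 17656 92165 1985019
15 16872 92949 1892070
16 16082 93739 1798331
17 15285 94536 1703795
18 14482 95339 1608456
19 13671 96150 1512306
20 12854 96967 1415339
21 12030 97791 1317548
22 11199 98622 1218926
23 10360 99461 1119465
24 9515 100306 1019159
25 8662 101159 918000
26 7803 102018 815982
27 6935 102886 713096
28 6061 103760 609336
29 5179 104642 504694
30 4289 105532 399162
31 3392 106429 292733
32 2488 107333 185400
33 1575 108246 77154
34 655 77154 0

1. interest=⌊3206974·85/10000⌋=27259; principal=109821-27259=82562; balance=3206974-82562=3124412
2. interest=⌊3124412·85/10000⌋=26557; principal=109821-26557=83264; balance=3124412-83264=3041148
3. interest=⌊3041148·85/10000⌋=25849; principal=109821-25849=83972; balance=3041148-83972=2957176
4. interest=⌊2957176·85/10000⌋=25135; principal=109821-25135=84686; balance=2957176-84686=2872490
5. interest=⌊2872490·85/10000⌋=24416; principal=109821-24416=85405; balance=2872490-85405=2787085
6. interest=⌊2787085·85/10000⌋=23690; principal=109821-23690=86131; balance=2787085-86131=2700954
7. interest=⌊2700954·85/10000⌋=22958; principal=109821-22958=86863; balance=2700954-86863=2614091
8. interest=⌊2614091·85/10000⌋=22219; principal=109821-22219=87602; balance=2614091-87602=2526489
9. interest=⌊2526489·85/10000⌋=21475; principal=109821-21475=88346; balance=2526489-88346=2438143
10. interest=⌊2438143·85/10000⌋=20724; principal=109821-20724=89097; balance=2438143-89097=2349046
11. interest=⌊2349046·85/10000⌋=19966; principal=109821-19966=89855; balance=2349046-89855=2259191
12. interest=⌊2259191·85/10000⌋=19203; principal=109821-19203=90618; balance=2259191-90618=2168573
13. interest=⌊2168573·85/10000⌋=18432; principal=109821-18432=91389; balance=2168573-91389=2077184
14. interest=⌊2077184·85/10000⌋=17656; principal=109821-17656=92165; balance=2077184-92165=1985019
15. interest=⌊1985019·85/10000⌋=16872; principal=109821-16872=92949; balance=1985019-92949=1892070
16. interest=⌊1892070·85/10000⌋=16082; principal=109821-16082=93739; balance=1892070-93739=1798331
17. interest=⌊1798331·85/10000⌋=15285; principal=109821-15285=94536; balance=1798331-94536=1703795
18. interest=⌊1703795·85/10000⌋=14482; principal=109821-14482=95339; balance=1703795-95339=1608456
19. interest=⌊1608456·85/10000⌋=13671; principal=109821-13671=96150; balance=1608456-96150=1512306
20. interest=⌊1512306·85/10000⌋=12854; principal=109821-12854=96967; balance=1512306-96967=1415339
21. interest=⌊1415339·85/10000⌋=12030; principal=109821-12030=97791; balance=1415339-97791=1317548
22. interest=⌊1317548·85/10000⌋=11199; principal=109821-11199=98622; balance=1317548-98622=1218926
23. interest=⌊1218926·85/10000⌋=10360; principal=109821-10360=99461; balance=1218926-99461=1119465
24. interest=⌊1119465·85/10000⌋=9515; principal=109821-9515=100306; balance=1119465-100306=1019159
25. interest=⌊1019159·85/10000⌋=8662; principal=109821-8662=101159; balance=1019159-101159=918000
26. interest=⌊918000·85/10000⌋=7803; principal=109821-7803=102018; balance=918000-102018=815982
27. interest=⌊815982·85/10000⌋=6935; principal=109821-6935=102886; balance=815982-102886=713096
28. interest=⌊713096·85/10000⌋=6061; principal=109821-6061=103760; balance=713096-103760=609336
29. interest=⌊609336·85/10000⌋=5179; principal=109821-5179=104642; balance=609336-104642=504694
30. interest=⌊504694·85/10000⌋=4289; principal=109821-4289=105532; balance=504694-105532=399162
31. interest=⌊399162·85/10000⌋=3392; principal=109821-3392=106429; balance=399162-106429=292733
32. interest=⌊292733·85/10000⌋=2488; principal=109821-2488=107333; balance=292733-107333=185400
33. interest=⌊185400·85/10000⌋=1575; principal=109821-1575=108246; balance=185400-108246=77154
34. interest=⌊77154·85/10000⌋=655; principal=min(109821-655,77154)=77154; balance=77154-77154=0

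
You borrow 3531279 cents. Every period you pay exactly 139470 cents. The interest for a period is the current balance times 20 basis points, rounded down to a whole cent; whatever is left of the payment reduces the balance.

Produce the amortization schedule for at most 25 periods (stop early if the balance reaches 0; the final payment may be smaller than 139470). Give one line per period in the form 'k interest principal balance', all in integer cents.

1 7062 132408 3398871
2 6797 132673 3266198
3 6532 132938 3133260
4 6266 133204 3000056
5 6000 133470 2866586
6 5733 133737 2732849
7 5465 134005 2598844
8 5197 134273 2464571
9 4929 134541 2330030
10 4660 134810 2195220
11 4390 135080 2060140
12 4120 135350 1924790
13 3849 135621 1789169
14 3578 135892 1653277
15 3306 136164 1517113
16 3034 136436 1380677
17 2761 136709 1243968
18 2487 136983 1106985
19 2213 137257 969728
20 1939 137531 832197
21 1664 137806 694391
22 1388 138082 556309
23 1112 138358 417951
24 835 138635 279316
25 558 138912 140404

1. interest=⌊3531279·20/10000⌋=7062; principal=139470-7062=132408; balance=3531279-132408=3398871
2. interest=⌊3398871·20/10000⌋=6797; principal=139470-6797=132673; balance=3398871-132673=3266198
3. interest=⌊3266198·20/10000⌋=6532; principal=139470-6532=132938; balance=3266198-132938=3133260
4. interest=⌊3133260·20/10000⌋=6266; principal=139470-6266=133204; balance=3133260-133204=3000056
5. interest=⌊3000056·20/10000⌋=6000; principal=139470-6000=133470; balance=3000056-133470=2866586
6. interest=⌊2866586·20/10000⌋=5733; principal=139470-5733=133737; balance=2866586-133737=2732849
7. interest=⌊2732849·20/10000⌋=5465; principal=139470-5465=134005; balance=2732849-134005=2598844
8. interest=⌊2598844·20/10000⌋=5197; principal=139470-5197=134273; balance=2598844-134273=2464571
9. interest=⌊2464571·20/10000⌋=4929; principal=139470-4929=134541; balance=2464571-134541=2330030
10. interest=⌊2330030·20/10000⌋=4660; principal=139470-4660=134810; balance=2330030-134810=2195220
11. interest=⌊2195220·20/10000⌋=4390; principal=139470-4390=135080; balance=2195220-135080=2060140
12. interest=⌊2060140·20/10000⌋=4120; principal=139470-4120=135350; balance=2060140-135350=1924790
13. interest=⌊1924790·20/10000⌋=3849; principal=139470-3849=135621; balance=1924790-135621=1789169
14. interest=⌊1789169·20/10000⌋=3578; principal=139470-3578=135892; balance=1789169-135892=1653277
15. interest=⌊1653277·20/10000⌋=3306; principal=139470-3306=136164; balance=1653277-136164=1517113
16. interest=⌊1517113·20/10000⌋=3034; principal=139470-3034=136436; balance=1517113-136436=1380677
17. interest=⌊1380677·20/10000⌋=2761; principal=139470-2761=136709; balance=1380677-136709=1243968
18. interest=⌊1243968·20/10000⌋=2487; principal=139470-2487=136983; balance=1243968-136983=1106985
19. interest=⌊1106985·20/10000⌋=2213; principal=139470-2213=137257; balance=1106985-137257=969728
20. interest=⌊969728·20/10000⌋=1939; principal=139470-1939=137531; balance=969728-137531=832197
21. interest=⌊832197·20/10000⌋=1664; principal=139470-1664=137806; balance=832197-137806=694391
22. interest=⌊694391·20/10000⌋=1388; principal=139470-1388=138082; balance=694391-138082=556309
23. interest=⌊556309·20/10000⌋=1112; principal=139470-1112=138358; balance=556309-138358=417951
24. interest=⌊417951·20/10000⌋=835; principal=139470-835=138635; balance=417951-138635=279316
25. interest=⌊279316·20/10000⌋=558; principal=139470-558=138912; balance=279316-138912=140404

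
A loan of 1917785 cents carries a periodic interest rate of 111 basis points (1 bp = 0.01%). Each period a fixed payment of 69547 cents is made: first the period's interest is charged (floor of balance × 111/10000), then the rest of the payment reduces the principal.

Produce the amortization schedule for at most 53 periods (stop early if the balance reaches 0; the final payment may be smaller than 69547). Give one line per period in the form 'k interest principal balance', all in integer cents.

1. interest=⌊1917785·111/10000⌋=21287; principal=69547-21287=48260; balance=1917785-48260=1869525
2. interest=⌊1869525·111/10000⌋=20751; principal=69547-20751=48796; balance=1869525-48796=1820729
3. interest=⌊1820729·111/10000⌋=20210; principal=69547-20210=49337; balance=1820729-49337=1771392
4. interest=⌊1771392·111/10000⌋=19662; principal=69547-19662=49885; balance=1771392-49885=1721507
5. interest=⌊1721507·111/10000⌋=19108; principal=69547-19108=50439; balance=1721507-50439=1671068
6. interest=⌊1671068·111/10000⌋=18548; principal=69547-18548=50999; balance=1671068-50999=1620069
7. interest=⌊1620069·111/10000⌋=17982; principal=69547-17982=51565; balance=1620069-51565=1568504
8. interest=⌊1568504·111/10000⌋=17410; principal=69547-17410=52137; balance=1568504-52137=1516367
9. interest=⌊1516367·111/10000⌋=16831; principal=69547-16831=52716; balance=1516367-52716=1463651
10. interest=⌊1463651·111/10000⌋=16246; principal=69547-16246=53301; balance=1463651-53301=1410350
11. interest=⌊1410350·111/10000⌋=15654; principal=69547-15654=53893; balance=1410350-53893=1356457
12. interest=⌊1356457·111/10000⌋=15056; principal=69547-15056=54491; balance=1356457-54491=1301966
13. interest=⌊1301966·111/10000⌋=14451; principal=69547-14451=55096; balance=1301966-55096=1246870
14. interest=⌊1246870·111/10000⌋=13840; principal=69547-13840=55707; balance=1246870-55707=1191163
15. interest=⌊1191163·111/10000⌋=13221; principal=69547-13221=56326; balance=1191163-56326=1134837
16. interest=⌊1134837·111/10000⌋=12596; principal=69547-12596=56951; balance=1134837-56951=1077886
17. interest=⌊1077886·111/10000⌋=11964; principal=69547-11964=57583; balance=1077886-57583=1020303
18. interest=⌊1020303·111/10000⌋=11325; principal=69547-11325=58222; balance=1020303-58222=962081
19. interest=⌊962081·111/10000⌋=10679; principal=69547-10679=58868; balance=962081-58868=903213
20. interest=⌊903213·111/10000⌋=10025; principal=69547-10025=59522; balance=903213-59522=843691
21. interest=⌊843691·111/10000⌋=9364; principal=69547-9364=60183; balance=843691-60183=783508
22. interest=⌊783508·111/10000⌋=8696; principal=69547-8696=60851; balance=783508-60851=722657
23. interest=⌊722657·111/10000⌋=8021; principal=69547-8021=61526; balance=722657-61526=661131
24. interest=⌊661131·111/10000⌋=7338; principal=69547-7338=62209; balance=661131-62209=598922
25. interest=⌊598922·111/10000⌋=6648; principal=69547-6648=62899; balance=598922-62899=536023
26. interest=⌊536023·111/10000⌋=5949; principal=69547-5949=63598; balance=536023-63598=472425
27. interest=⌊472425·111/10000⌋=5243; principal=69547-5243=64304; balance=472425-64304=408121
28. interest=⌊408121·111/10000⌋=4530; principal=69547-4530=65017; balance=408121-65017=343104
29. interest=⌊343104·111/10000⌋=3808; principal=69547-3808=65739; balance=343104-65739=277365
30. interest=⌊277365·111/10000⌋=3078; principal=69547-3078=66469; balance=277365-66469=210896
31. interest=⌊210896·111/10000⌋=2340; principal=69547-2340=67207; balance=210896-67207=143689
32. interest=⌊143689·111/10000⌋=1594; principal=69547-1594=67953; balance=143689-67953=75736
33. interest=⌊75736·111/10000⌋=840; principal=69547-840=68707; balance=75736-68707=7029
34. interest=⌊7029·111/10000⌋=78; principal=min(69547-78,7029)=7029; balance=7029-7029=0

1 21287 48260 1869525
2 20751 48796 1820729
3 20210 49337 1771392
4 19662 49885 1721507
5 19108 50439 1671068
6 18548 50999 1620069
7 17982 51565 1568504
8 17410 52137 1516367
9 16831 52716 1463651
10 16246 53301 1410350
11 15654 53893 1356457
12 15056 54491 1301966
13 14451 55096 1246870
14 13840 55707 1191163
15 13221 56326 1134837
16 12596 56951 1077886
17 11964 57583 1020303
18 11325 58222 962081
19 10679 58868 903213
20 10025 59522 843691
21 9364 60183 783508
22 8696 60851 722657
23 8021 61526 661131
24 7338 62209 598922
25 6648 62899 536023
26 5949 63598 472425
27 5243 64304 408121
28 4530 65017 343104
29 3808 65739 277365
30 3078 66469 210896
31 2340 67207 143689
32 1594 67953 75736
33 840 68707 7029
34 78 7029 0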